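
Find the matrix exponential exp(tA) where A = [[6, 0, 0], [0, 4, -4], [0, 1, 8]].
e^{tA} = [[e^{6*t}, 0, 0], [0, (1 - 2*t)*e^{6*t}, -4*t*e^{6*t}], [0, t*e^{6*t}, (2*t + 1)*e^{6*t}]]

A has Jordan form J = [[6, 1, 0], [0, 6, 0], [0, 0, 6]] with A = PJP^{-1}, so e^{tA} = P e^{tJ} P^{-1}.

For a Jordan block J_k(λ), e^{tJ_k(λ)} = e^{λt} · (I + tN + t^2 N^2/2! + ... + t^{k-1} N^{k-1}/(k-1)!) where N is the nilpotent superdiagonal part.

Assembling the blocks and conjugating back gives the entries of e^{tA} as shown above.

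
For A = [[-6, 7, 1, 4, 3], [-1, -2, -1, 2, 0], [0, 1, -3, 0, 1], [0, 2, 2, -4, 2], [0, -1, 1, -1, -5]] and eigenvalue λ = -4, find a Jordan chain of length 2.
v_1 = [[-3, -1, 0, -1, 1]]^T, v_2 = [[-2, -1, 0, 0, 1]]^T

We seek v_1 ∈ ker((A + 4I)^2) \ ker(A + 4I), then set v_{i+1} = (A + 4I) v_i.

One such chain is v_1 = [[-3, -1, 0, -1, 1]]^T, v_2 = [[-2, -1, 0, 0, 1]]^T. Check: (A + 4I) v_2 = [[0, 0, 0, 0, 0]]^T = 0.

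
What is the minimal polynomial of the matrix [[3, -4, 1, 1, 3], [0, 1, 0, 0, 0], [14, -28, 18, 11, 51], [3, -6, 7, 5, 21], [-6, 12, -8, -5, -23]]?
m_A(x) = (x - 2)^2(x - 1)(x + 2)

The characteristic polynomial factors as (x - 2)^2(x - 1)^2(x + 2). The minimal polynomial is ∏(x - λ)^{k_λ} where k_λ is the size of the largest Jordan block at λ.

For λ = -2: rank(A + 2I) = 4, and the largest Jordan block has size 1 (the smallest k with rank((A + 2I)^k) = rank((A + 2I)^(k+1))).
For λ = 1: rank(A - I) = 3, and the largest Jordan block has size 1 (the smallest k with rank((A - I)^k) = rank((A - I)^(k+1))).
For λ = 2: rank(A - 2I) = 4, and the largest Jordan block has size 2 (the smallest k with rank((A - 2I)^k) = rank((A - 2I)^(k+1))).

So m_A(x) = (x - 2)^2(x - 1)(x + 2).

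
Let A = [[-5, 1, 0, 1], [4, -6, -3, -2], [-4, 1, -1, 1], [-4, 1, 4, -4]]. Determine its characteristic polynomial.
χ_A(x) = (x + 1)(x + 5)^3

xI - A = [[x + 5, -1, 0, -1], [-4, x + 6, 3, 2], [4, -1, x + 1, -1], [4, -1, -4, x + 4]].

Expanding det(xI - A) along the first row:
det(xI - A) = + (x + 5)·det([[x + 6, 3, 2], [-1, x + 1, -1], [-1, -4, x + 4]]) - (-1)·det([[-4, 3, 2], [4, x + 1, -1], [4, -4, x + 4]]) + (0)·det([[-4, x + 6, 2], [4, -1, -1], [4, -1, x + 4]]) - (-1)·det([[-4, x + 6, 3], [4, -1, x + 1], [4, -1, -4]]).

Evaluating gives χ_A(x) = x^4 + 16x^3 + 90x^2 + 200x + 125 = (x + 1)(x + 5)^3.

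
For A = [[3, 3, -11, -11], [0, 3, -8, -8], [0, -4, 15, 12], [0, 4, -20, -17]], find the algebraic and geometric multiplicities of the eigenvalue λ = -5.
algebraic multiplicity 1, geometric multiplicity 1

The characteristic polynomial is (x - 3)^3(x + 5), so the factor x + 5 appears with exponent 1: the algebraic multiplicity is 1.

rank(A + 5I) = 3, so the eigenspace has dimension 4 - 3 = 1: the geometric multiplicity is 1.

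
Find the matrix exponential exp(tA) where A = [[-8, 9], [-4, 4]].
e^{tA} = [[(1 - 6*t)*e^{-2*t}, 9*t*e^{-2*t}], [-4*t*e^{-2*t}, (6*t + 1)*e^{-2*t}]]

A has Jordan form J = [[-2, 1], [0, -2]] with A = PJP^{-1}, so e^{tA} = P e^{tJ} P^{-1}.

For a Jordan block J_k(λ), e^{tJ_k(λ)} = e^{λt} · (I + tN + t^2 N^2/2! + ... + t^{k-1} N^{k-1}/(k-1)!) where N is the nilpotent superdiagonal part.

Assembling the blocks and conjugating back gives the entries of e^{tA} as shown above.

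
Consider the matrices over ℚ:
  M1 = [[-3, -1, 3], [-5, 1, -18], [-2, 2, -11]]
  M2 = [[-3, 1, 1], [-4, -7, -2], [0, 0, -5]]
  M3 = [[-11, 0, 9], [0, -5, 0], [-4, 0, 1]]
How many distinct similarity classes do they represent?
Characteristic polynomials: χ_{M1} = (x + 4)^2(x + 5), χ_{M2} = (x + 5)^3, χ_{M3} = (x + 5)^3.

{M1}: invariant factors (x + 4)^2(x + 5).

{M2, M3}: invariant factors x + 5, (x + 5)^2.

Matrices are similar if and only if their invariant-factor lists agree; the partition into similarity classes is {M1}, {M2, M3}.

2 classes: {M1}, {M2, M3}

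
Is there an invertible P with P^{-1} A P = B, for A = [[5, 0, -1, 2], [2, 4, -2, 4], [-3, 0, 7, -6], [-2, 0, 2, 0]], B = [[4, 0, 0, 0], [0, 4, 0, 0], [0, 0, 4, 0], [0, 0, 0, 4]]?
Both have characteristic polynomial (x - 4)^4, but the minimal polynomial of A is (x - 4)^2 while the minimal polynomial of B is x - 4. The minimal polynomial is a similarity invariant, so A and B are not similar.

No.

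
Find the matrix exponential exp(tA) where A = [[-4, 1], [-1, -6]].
A has Jordan form J = [[-5, 1], [0, -5]] with A = PJP^{-1}, so e^{tA} = P e^{tJ} P^{-1}.

For a Jordan block J_k(λ), e^{tJ_k(λ)} = e^{λt} · (I + tN + t^2 N^2/2! + ... + t^{k-1} N^{k-1}/(k-1)!) where N is the nilpotent superdiagonal part.

Assembling the blocks and conjugating back gives the entries of e^{tA} as shown above.

e^{tA} = [[(t + 1)*e^{-5*t}, t*e^{-5*t}], [-t*e^{-5*t}, (1 - t)*e^{-5*t}]]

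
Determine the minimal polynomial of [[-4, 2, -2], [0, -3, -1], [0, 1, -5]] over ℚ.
The characteristic polynomial factors as (x + 4)^3. The minimal polynomial is ∏(x - λ)^{k_λ} where k_λ is the size of the largest Jordan block at λ.

For λ = -4: rank(A + 4I) = 1, and the largest Jordan block has size 2 (the smallest k with rank((A + 4I)^k) = rank((A + 4I)^(k+1))).

So m_A(x) = (x + 4)^2.

m_A(x) = (x + 4)^2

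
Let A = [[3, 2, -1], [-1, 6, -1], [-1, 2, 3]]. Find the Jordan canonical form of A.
J = [[4, 1, 0], [0, 4, 0], [0, 0, 4]]

The characteristic polynomial is det(xI - A) = (x - 4)^3, so the eigenvalues are 4 (algebraic multiplicity 3).

For λ = 4: rank(A - 4I) = 1, rank((A - 4I)^2) = 0. The eigenspace has dimension 3 - 1 = 2, so there are 2 Jordan blocks; the rank sequence gives block sizes [2, 1].

Assembling the blocks gives the Jordan form J above.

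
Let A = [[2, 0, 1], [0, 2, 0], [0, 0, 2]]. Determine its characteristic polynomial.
χ_A(x) = (x - 2)^3

xI - A = [[x - 2, 0, -1], [0, x - 2, 0], [0, 0, x - 2]].

Expanding det(xI - A) along the first row:
det(xI - A) = + (x - 2)·det([[x - 2, 0], [0, x - 2]]) - (0)·det([[0, 0], [0, x - 2]]) + (-1)·det([[0, x - 2], [0, 0]]).

Evaluating gives χ_A(x) = x^3 - 6x^2 + 12x - 8 = (x - 2)^3.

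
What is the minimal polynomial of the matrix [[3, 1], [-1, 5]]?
m_A(x) = (x - 4)^2

The characteristic polynomial factors as (x - 4)^2. The minimal polynomial is ∏(x - λ)^{k_λ} where k_λ is the size of the largest Jordan block at λ.

For λ = 4: rank(A - 4I) = 1, and the largest Jordan block has size 2 (the smallest k with rank((A - 4I)^k) = rank((A - 4I)^(k+1))).

So m_A(x) = (x - 4)^2.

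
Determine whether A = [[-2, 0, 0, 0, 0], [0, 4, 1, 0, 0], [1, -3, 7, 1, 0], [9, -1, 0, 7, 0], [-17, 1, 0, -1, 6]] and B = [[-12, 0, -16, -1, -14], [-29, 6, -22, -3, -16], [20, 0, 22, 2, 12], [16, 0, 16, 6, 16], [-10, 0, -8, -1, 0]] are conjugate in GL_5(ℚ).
Yes.

Two matrices over a field are similar if and only if they have the same invariant factors.

Both A and B have characteristic polynomial (x - 6)^4(x + 2) and minimal polynomial (x - 6)^3(x + 2). Computing further, both have invariant factors x - 6, (x - 6)^3(x + 2). Hence A and B are similar.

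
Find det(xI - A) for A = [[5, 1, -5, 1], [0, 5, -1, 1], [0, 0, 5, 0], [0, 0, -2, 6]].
χ_A(x) = (x - 6)(x - 5)^3

xI - A = [[x - 5, -1, 5, -1], [0, x - 5, 1, -1], [0, 0, x - 5, 0], [0, 0, 2, x - 6]].

Expanding det(xI - A) along the first row:
det(xI - A) = + (x - 5)·det([[x - 5, 1, -1], [0, x - 5, 0], [0, 2, x - 6]]) - (-1)·det([[0, 1, -1], [0, x - 5, 0], [0, 2, x - 6]]) + (5)·det([[0, x - 5, -1], [0, 0, 0], [0, 0, x - 6]]) - (-1)·det([[0, x - 5, 1], [0, 0, x - 5], [0, 0, 2]]).

Evaluating gives χ_A(x) = x^4 - 21x^3 + 165x^2 - 575x + 750 = (x - 6)(x - 5)^3.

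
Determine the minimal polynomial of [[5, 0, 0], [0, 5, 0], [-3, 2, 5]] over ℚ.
m_A(x) = (x - 5)^2

The characteristic polynomial factors as (x - 5)^3. The minimal polynomial is ∏(x - λ)^{k_λ} where k_λ is the size of the largest Jordan block at λ.

For λ = 5: rank(A - 5I) = 1, and the largest Jordan block has size 2 (the smallest k with rank((A - 5I)^k) = rank((A - 5I)^(k+1))).

So m_A(x) = (x - 5)^2.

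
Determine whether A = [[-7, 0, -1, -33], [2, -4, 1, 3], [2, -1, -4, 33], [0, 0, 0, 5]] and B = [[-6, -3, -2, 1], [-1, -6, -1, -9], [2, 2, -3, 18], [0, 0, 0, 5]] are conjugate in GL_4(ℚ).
Yes.

Two matrices over a field are similar if and only if they have the same invariant factors.

Both A and B have characteristic polynomial (x - 5)(x + 5)^3 and minimal polynomial (x - 5)(x + 5)^3. Computing further, both have invariant factors (x - 5)(x + 5)^3. Hence A and B are similar.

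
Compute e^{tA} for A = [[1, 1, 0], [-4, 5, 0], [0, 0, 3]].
e^{tA} = [[(1 - 2*t)*e^{3*t}, t*e^{3*t}, 0], [-4*t*e^{3*t}, (2*t + 1)*e^{3*t}, 0], [0, 0, e^{3*t}]]

A has Jordan form J = [[3, 1, 0], [0, 3, 0], [0, 0, 3]] with A = PJP^{-1}, so e^{tA} = P e^{tJ} P^{-1}.

For a Jordan block J_k(λ), e^{tJ_k(λ)} = e^{λt} · (I + tN + t^2 N^2/2! + ... + t^{k-1} N^{k-1}/(k-1)!) where N is the nilpotent superdiagonal part.

Assembling the blocks and conjugating back gives the entries of e^{tA} as shown above.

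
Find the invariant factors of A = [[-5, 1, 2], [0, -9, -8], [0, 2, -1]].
The Jordan structure of A has elementary divisors (x + 5)^2, (x + 5). Arranging the block sizes at each eigenvalue in decreasing order and taking row products gives the invariant factors.

Invariant factors (smallest first, each dividing the next): x + 5, (x + 5)^2.

Check: the last factor (x + 5)^2 is the minimal polynomial, and the product (x + 5)^3 is the characteristic polynomial.

x + 5, (x + 5)^2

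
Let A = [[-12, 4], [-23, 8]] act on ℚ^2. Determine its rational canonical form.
R = [[0, 4], [1, -4]]

The invariant factors of A (the non-unit diagonal entries of the Smith normal form of xI - A over ℚ[x]) are x^2 + 4x - 4, each dividing the next. The characteristic polynomial is their product, x^2 + 4x - 4.

The rational canonical form is the block-diagonal matrix of companion matrices C(f_i):
R = [[0, 4], [1, -4]].

Note the characteristic polynomial does not split into linear factors over ℚ, so A has no Jordan form over ℚ; the rational canonical form exists over any field.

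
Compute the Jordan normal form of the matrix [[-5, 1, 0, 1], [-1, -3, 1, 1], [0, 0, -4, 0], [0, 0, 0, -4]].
J = [[-4, 1, 0, 0], [0, -4, 1, 0], [0, 0, -4, 0], [0, 0, 0, -4]]

The characteristic polynomial is det(xI - A) = (x + 4)^4, so the eigenvalues are -4 (algebraic multiplicity 4).

For λ = -4: rank(A + 4I) = 2, rank((A + 4I)^2) = 1, rank((A + 4I)^3) = 0. The eigenspace has dimension 4 - 2 = 2, so there are 2 Jordan blocks; the rank sequence gives block sizes [3, 1].

Assembling the blocks gives the Jordan form J above.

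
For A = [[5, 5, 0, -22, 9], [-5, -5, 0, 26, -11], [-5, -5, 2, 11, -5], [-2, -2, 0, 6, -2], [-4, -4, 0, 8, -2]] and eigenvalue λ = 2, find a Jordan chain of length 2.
We seek v_1 ∈ ker((A - 2I)^2) \ ker(A - 2I), then set v_{i+1} = (A - 2I) v_i.

One such chain is v_1 = [[-2, 2, 2, 1, 2]]^T, v_2 = [[0, 0, 1, 0, 0]]^T. Check: (A - 2I) v_2 = [[0, 0, 0, 0, 0]]^T = 0.

v_1 = [[-2, 2, 2, 1, 2]]^T, v_2 = [[0, 0, 1, 0, 0]]^T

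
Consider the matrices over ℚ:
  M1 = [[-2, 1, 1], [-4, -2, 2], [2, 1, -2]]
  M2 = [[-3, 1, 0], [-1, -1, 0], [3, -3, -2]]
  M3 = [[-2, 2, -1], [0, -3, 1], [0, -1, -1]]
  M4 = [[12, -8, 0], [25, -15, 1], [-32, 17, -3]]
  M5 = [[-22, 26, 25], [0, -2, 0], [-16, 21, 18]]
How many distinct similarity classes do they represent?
2 classes: {M1, M3, M4, M5}, {M2}

Characteristic polynomials: χ_{M1} = (x + 2)^3, χ_{M2} = (x + 2)^3, χ_{M3} = (x + 2)^3, χ_{M4} = (x + 2)^3, χ_{M5} = (x + 2)^3.

{M1, M3, M4, M5}: invariant factors (x + 2)^3.

{M2}: invariant factors x + 2, (x + 2)^2.

Matrices are similar if and only if their invariant-factor lists agree; the partition into similarity classes is {M1, M3, M4, M5}, {M2}.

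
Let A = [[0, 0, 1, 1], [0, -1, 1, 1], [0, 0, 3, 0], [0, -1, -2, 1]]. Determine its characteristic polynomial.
xI - A = [[x, 0, -1, -1], [0, x + 1, -1, -1], [0, 0, x - 3, 0], [0, 1, 2, x - 1]].

Expanding det(xI - A) along the first row:
det(xI - A) = + (x)·det([[x + 1, -1, -1], [0, x - 3, 0], [1, 2, x - 1]]) - (0)·det([[0, -1, -1], [0, x - 3, 0], [0, 2, x - 1]]) + (-1)·det([[0, x + 1, -1], [0, 0, 0], [0, 1, x - 1]]) - (-1)·det([[0, x + 1, -1], [0, 0, x - 3], [0, 1, 2]]).

Evaluating gives χ_A(x) = x^4 - 3x^3 = x^3(x - 3).

χ_A(x) = x^3(x - 3)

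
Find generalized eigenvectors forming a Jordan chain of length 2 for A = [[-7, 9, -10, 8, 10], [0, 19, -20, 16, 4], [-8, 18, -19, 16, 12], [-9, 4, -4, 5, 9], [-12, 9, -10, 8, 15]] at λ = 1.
v_1 = [[0, -1, -1, 0, 0]]^T, v_2 = [[1, 2, 2, 0, 1]]^T

We seek v_1 ∈ ker((A - I)^2) \ ker(A - I), then set v_{i+1} = (A - I) v_i.

One such chain is v_1 = [[0, -1, -1, 0, 0]]^T, v_2 = [[1, 2, 2, 0, 1]]^T. Check: (A - I) v_2 = [[0, 0, 0, 0, 0]]^T = 0.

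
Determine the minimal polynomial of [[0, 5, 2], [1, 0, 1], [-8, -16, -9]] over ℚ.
The characteristic polynomial factors as (x + 3)^3. The minimal polynomial is ∏(x - λ)^{k_λ} where k_λ is the size of the largest Jordan block at λ.

For λ = -3: rank(A + 3I) = 2, and the largest Jordan block has size 3 (the smallest k with rank((A + 3I)^k) = rank((A + 3I)^(k+1))).

So m_A(x) = (x + 3)^3.

m_A(x) = (x + 3)^3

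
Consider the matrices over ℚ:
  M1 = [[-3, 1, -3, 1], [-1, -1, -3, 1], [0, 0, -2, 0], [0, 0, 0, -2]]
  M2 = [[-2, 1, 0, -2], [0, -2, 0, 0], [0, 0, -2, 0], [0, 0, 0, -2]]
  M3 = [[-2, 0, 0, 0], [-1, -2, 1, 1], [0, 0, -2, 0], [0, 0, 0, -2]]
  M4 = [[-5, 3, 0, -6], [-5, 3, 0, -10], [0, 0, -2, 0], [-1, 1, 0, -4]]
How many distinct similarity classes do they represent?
Characteristic polynomials: χ_{M1} = (x + 2)^4, χ_{M2} = (x + 2)^4, χ_{M3} = (x + 2)^4, χ_{M4} = (x + 2)^4.

{M1, M2, M3, M4}: invariant factors x + 2, x + 2, (x + 2)^2.

Matrices are similar if and only if their invariant-factor lists agree; the partition into similarity classes is {M1, M2, M3, M4}.

1 class: {M1, M2, M3, M4}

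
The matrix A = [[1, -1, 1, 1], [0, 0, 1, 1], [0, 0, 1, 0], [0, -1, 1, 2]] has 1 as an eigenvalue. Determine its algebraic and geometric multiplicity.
The characteristic polynomial is (x - 1)^4, so the factor x - 1 appears with exponent 4: the algebraic multiplicity is 4.

rank(A - I) = 1, so the eigenspace has dimension 4 - 1 = 3: the geometric multiplicity is 3.

Since 3 < 4, A is not diagonalizable.

algebraic multiplicity 4, geometric multiplicity 3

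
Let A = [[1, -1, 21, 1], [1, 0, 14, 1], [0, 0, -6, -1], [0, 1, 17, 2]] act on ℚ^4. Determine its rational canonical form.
The invariant factors of A (the non-unit diagonal entries of the Smith normal form of xI - A over ℚ[x]) are (x + 3)(x^3 + x + 4), each dividing the next. The characteristic polynomial is their product, (x + 3)(x^3 + x + 4).

The rational canonical form is the block-diagonal matrix of companion matrices C(f_i):
R = [[0, 0, 0, -12], [1, 0, 0, -7], [0, 1, 0, -1], [0, 0, 1, -3]].

Note the characteristic polynomial does not split into linear factors over ℚ, so A has no Jordan form over ℚ; the rational canonical form exists over any field.

R = [[0, 0, 0, -12], [1, 0, 0, -7], [0, 1, 0, -1], [0, 0, 1, -3]]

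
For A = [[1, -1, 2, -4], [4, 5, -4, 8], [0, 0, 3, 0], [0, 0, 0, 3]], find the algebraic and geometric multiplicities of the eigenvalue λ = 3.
algebraic multiplicity 4, geometric multiplicity 3

The characteristic polynomial is (x - 3)^4, so the factor x - 3 appears with exponent 4: the algebraic multiplicity is 4.

rank(A - 3I) = 1, so the eigenspace has dimension 4 - 1 = 3: the geometric multiplicity is 3.

Since 3 < 4, A is not diagonalizable.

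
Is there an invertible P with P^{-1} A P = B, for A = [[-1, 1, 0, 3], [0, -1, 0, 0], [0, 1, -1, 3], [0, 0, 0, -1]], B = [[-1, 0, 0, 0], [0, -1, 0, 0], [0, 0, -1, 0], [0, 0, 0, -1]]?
No.

Both have characteristic polynomial (x + 1)^4, but the minimal polynomial of A is (x + 1)^2 while the minimal polynomial of B is x + 1. The minimal polynomial is a similarity invariant, so A and B are not similar.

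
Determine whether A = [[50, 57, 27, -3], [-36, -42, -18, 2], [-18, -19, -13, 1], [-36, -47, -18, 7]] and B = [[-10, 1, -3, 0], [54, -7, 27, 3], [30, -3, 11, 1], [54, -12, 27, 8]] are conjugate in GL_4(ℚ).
Both have characteristic polynomial (x - 5)^2(x + 4)^2, but the minimal polynomial of A is (x - 5)^2(x + 4) while the minimal polynomial of B is (x - 5)^2(x + 4)^2. The minimal polynomial is a similarity invariant, so A and B are not similar.

No.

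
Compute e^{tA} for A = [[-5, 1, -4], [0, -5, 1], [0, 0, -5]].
e^{tA} = [[e^{-5*t}, t*e^{-5*t}, t*(t - 8)*e^{-5*t}/2], [0, e^{-5*t}, t*e^{-5*t}], [0, 0, e^{-5*t}]]

A has Jordan form J = [[-5, 1, 0], [0, -5, 1], [0, 0, -5]] with A = PJP^{-1}, so e^{tA} = P e^{tJ} P^{-1}.

For a Jordan block J_k(λ), e^{tJ_k(λ)} = e^{λt} · (I + tN + t^2 N^2/2! + ... + t^{k-1} N^{k-1}/(k-1)!) where N is the nilpotent superdiagonal part.

Assembling the blocks and conjugating back gives the entries of e^{tA} as shown above.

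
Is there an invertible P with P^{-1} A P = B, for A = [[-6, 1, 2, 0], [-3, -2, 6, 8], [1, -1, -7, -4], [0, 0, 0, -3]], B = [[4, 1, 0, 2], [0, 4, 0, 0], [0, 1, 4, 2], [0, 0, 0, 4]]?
trace(A) = -18 but trace(B) = 16. The trace is a similarity invariant, so A and B are not similar.

No.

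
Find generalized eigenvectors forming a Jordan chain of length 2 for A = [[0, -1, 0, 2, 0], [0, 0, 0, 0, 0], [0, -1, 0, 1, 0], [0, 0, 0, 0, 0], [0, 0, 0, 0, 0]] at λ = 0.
We seek v_1 ∈ ker(A^2) \ ker(A), then set v_{i+1} = A v_i.

One such chain is v_1 = [[-6, 1, -1, 1, 3]]^T, v_2 = [[1, 0, 0, 0, 0]]^T. Check: A v_2 = [[0, 0, 0, 0, 0]]^T = 0.

v_1 = [[-6, 1, -1, 1, 3]]^T, v_2 = [[1, 0, 0, 0, 0]]^T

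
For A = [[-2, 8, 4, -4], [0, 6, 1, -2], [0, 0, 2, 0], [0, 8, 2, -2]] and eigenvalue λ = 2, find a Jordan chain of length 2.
We seek v_1 ∈ ker((A - 2I)^2) \ ker(A - 2I), then set v_{i+1} = (A - 2I) v_i.

One such chain is v_1 = [[1, 0, 1, 0]]^T, v_2 = [[0, 1, 0, 2]]^T. Check: (A - 2I) v_2 = [[0, 0, 0, 0]]^T = 0.

v_1 = [[1, 0, 1, 0]]^T, v_2 = [[0, 1, 0, 2]]^T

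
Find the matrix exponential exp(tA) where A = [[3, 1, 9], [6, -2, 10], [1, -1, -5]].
e^{tA} = [[(-t + e^{8*t})*e^{-4*t}, t*e^{-4*t}, (t + e^{8*t} - 1)*e^{-4*t}], [(-2*t + e^{8*t} - 1)*e^{-4*t}, (2*t + 1)*e^{-4*t}, (2*t + e^{8*t} - 1)*e^{-4*t}], [t*e^{-4*t}, -t*e^{-4*t}, (1 - t)*e^{-4*t}]]

A has Jordan form J = [[-4, 1, 0], [0, -4, 0], [0, 0, 4]] with A = PJP^{-1}, so e^{tA} = P e^{tJ} P^{-1}.

For a Jordan block J_k(λ), e^{tJ_k(λ)} = e^{λt} · (I + tN + t^2 N^2/2! + ... + t^{k-1} N^{k-1}/(k-1)!) where N is the nilpotent superdiagonal part.

Assembling the blocks and conjugating back gives the entries of e^{tA} as shown above.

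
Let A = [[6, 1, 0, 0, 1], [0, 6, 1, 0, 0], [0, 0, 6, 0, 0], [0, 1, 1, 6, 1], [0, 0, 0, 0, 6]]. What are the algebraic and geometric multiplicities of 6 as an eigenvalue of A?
The characteristic polynomial is (x - 6)^5, so the factor x - 6 appears with exponent 5: the algebraic multiplicity is 5.

rank(A - 6I) = 2, so the eigenspace has dimension 5 - 2 = 3: the geometric multiplicity is 3.

Since 3 < 5, A is not diagonalizable.

algebraic multiplicity 5, geometric multiplicity 3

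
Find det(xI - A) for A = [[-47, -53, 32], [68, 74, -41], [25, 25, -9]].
xI - A = [[x + 47, 53, -32], [-68, x - 74, 41], [-25, -25, x + 9]].

Expanding det(xI - A) along the first row:
det(xI - A) = + (x + 47)·det([[x - 74, 41], [-25, x + 9]]) - (53)·det([[-68, 41], [-25, x + 9]]) + (-32)·det([[-68, x - 74], [-25, -25]]).

Evaluating gives χ_A(x) = x^3 - 18x^2 + 108x - 216 = (x - 6)^3.

χ_A(x) = (x - 6)^3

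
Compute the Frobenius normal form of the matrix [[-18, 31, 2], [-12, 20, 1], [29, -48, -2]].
The invariant factors of A (the non-unit diagonal entries of the Smith normal form of xI - A over ℚ[x]) are x^3 - 2x - 3, each dividing the next. The characteristic polynomial is their product, x^3 - 2x - 3.

The rational canonical form is the block-diagonal matrix of companion matrices C(f_i):
R = [[0, 0, 3], [1, 0, 2], [0, 1, 0]].

Note the characteristic polynomial does not split into linear factors over ℚ, so A has no Jordan form over ℚ; the rational canonical form exists over any field.

R = [[0, 0, 3], [1, 0, 2], [0, 1, 0]]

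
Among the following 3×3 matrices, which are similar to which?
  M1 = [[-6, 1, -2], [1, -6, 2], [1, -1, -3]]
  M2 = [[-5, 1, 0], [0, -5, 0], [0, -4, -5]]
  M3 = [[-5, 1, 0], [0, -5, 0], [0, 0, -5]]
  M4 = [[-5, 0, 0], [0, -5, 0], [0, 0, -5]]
Characteristic polynomials: χ_{M1} = (x + 5)^3, χ_{M2} = (x + 5)^3, χ_{M3} = (x + 5)^3, χ_{M4} = (x + 5)^3.

{M1, M2, M3}: invariant factors x + 5, (x + 5)^2.

{M4}: invariant factors x + 5, x + 5, x + 5.

Matrices are similar if and only if their invariant-factor lists agree; the partition into similarity classes is {M1, M2, M3}, {M4}.

2 classes: {M1, M2, M3}, {M4}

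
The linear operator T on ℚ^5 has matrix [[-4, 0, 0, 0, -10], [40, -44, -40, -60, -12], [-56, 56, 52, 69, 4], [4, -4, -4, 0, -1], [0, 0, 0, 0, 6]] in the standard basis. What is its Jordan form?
J = [[-4, 0, 0, 0, 0], [0, -4, 0, 0, 0], [0, 0, 6, 1, 0], [0, 0, 0, 6, 1], [0, 0, 0, 0, 6]]

The characteristic polynomial is det(xI - A) = (x - 6)^3(x + 4)^2, so the eigenvalues are -4 (algebraic multiplicity 2), 6 (algebraic multiplicity 3).

For λ = -4: rank(A + 4I) = 3. The eigenspace has dimension 5 - 3 = 2, so there are 2 Jordan blocks; the rank sequence gives block sizes [1, 1].

For λ = 6: rank(A - 6I) = 4, rank((A - 6I)^2) = 3, rank((A - 6I)^3) = 2. The eigenspace has dimension 5 - 4 = 1, so there is 1 Jordan block; the rank sequence gives block sizes [3].

Assembling the blocks gives the Jordan form J above.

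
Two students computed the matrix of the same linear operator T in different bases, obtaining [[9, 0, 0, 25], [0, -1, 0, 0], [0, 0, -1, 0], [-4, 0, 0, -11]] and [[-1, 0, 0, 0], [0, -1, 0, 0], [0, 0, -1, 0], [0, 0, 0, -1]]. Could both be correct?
No.

Both have characteristic polynomial (x + 1)^4, but the minimal polynomial of A is (x + 1)^2 while the minimal polynomial of B is x + 1. The minimal polynomial is a similarity invariant, so A and B are not similar.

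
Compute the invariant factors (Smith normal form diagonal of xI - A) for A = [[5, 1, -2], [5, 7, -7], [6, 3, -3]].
The Jordan structure of A has elementary divisors (x - 3)^3. Arranging the block sizes at each eigenvalue in decreasing order and taking row products gives the invariant factors.

Invariant factors (smallest first, each dividing the next): (x - 3)^3.

Check: the last factor (x - 3)^3 is the minimal polynomial, and the product (x - 3)^3 is the characteristic polynomial.

(x - 3)^3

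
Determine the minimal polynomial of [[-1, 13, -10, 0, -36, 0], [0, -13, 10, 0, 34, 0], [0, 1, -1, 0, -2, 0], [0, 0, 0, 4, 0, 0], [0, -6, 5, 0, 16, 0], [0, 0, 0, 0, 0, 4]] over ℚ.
The characteristic polynomial factors as (x - 4)^3(x + 1)^3. The minimal polynomial is ∏(x - λ)^{k_λ} where k_λ is the size of the largest Jordan block at λ.

For λ = -1: rank(A + I) = 4, and the largest Jordan block has size 2 (the smallest k with rank((A + I)^k) = rank((A + I)^(k+1))).
For λ = 4: rank(A - 4I) = 3, and the largest Jordan block has size 1 (the smallest k with rank((A - 4I)^k) = rank((A - 4I)^(k+1))).

So m_A(x) = (x - 4)(x + 1)^2.

m_A(x) = (x - 4)(x + 1)^2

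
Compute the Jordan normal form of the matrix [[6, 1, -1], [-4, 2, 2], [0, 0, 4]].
The characteristic polynomial is det(xI - A) = (x - 4)^3, so the eigenvalues are 4 (algebraic multiplicity 3).

For λ = 4: rank(A - 4I) = 1, rank((A - 4I)^2) = 0. The eigenspace has dimension 3 - 1 = 2, so there are 2 Jordan blocks; the rank sequence gives block sizes [2, 1].

Assembling the blocks gives the Jordan form J above.

J = [[4, 1, 0], [0, 4, 0], [0, 0, 4]]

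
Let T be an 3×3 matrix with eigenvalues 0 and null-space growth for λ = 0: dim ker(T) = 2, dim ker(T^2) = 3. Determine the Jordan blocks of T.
Jordan blocks: (0, 2), (0, 1)

λ = 0: successive nullity increments [2, 1] count blocks of size ≥ k; block sizes are [2, 1].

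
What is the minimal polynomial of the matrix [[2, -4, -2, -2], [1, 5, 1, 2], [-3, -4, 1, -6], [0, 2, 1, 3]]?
m_A(x) = (x - 3)^2(x - 2)

The characteristic polynomial factors as (x - 3)^3(x - 2). The minimal polynomial is ∏(x - λ)^{k_λ} where k_λ is the size of the largest Jordan block at λ.

For λ = 2: rank(A - 2I) = 3, and the largest Jordan block has size 1 (the smallest k with rank((A - 2I)^k) = rank((A - 2I)^(k+1))).
For λ = 3: rank(A - 3I) = 2, and the largest Jordan block has size 2 (the smallest k with rank((A - 3I)^k) = rank((A - 3I)^(k+1))).

So m_A(x) = (x - 3)^2(x - 2).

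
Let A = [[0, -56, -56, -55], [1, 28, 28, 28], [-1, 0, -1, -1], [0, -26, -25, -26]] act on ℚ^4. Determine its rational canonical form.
R = [[0, 0, 0, -54], [1, 0, 0, 27], [0, 1, 0, 27], [0, 0, 1, 1]]

The invariant factors of A (the non-unit diagonal entries of the Smith normal form of xI - A over ℚ[x]) are (x - 6)(x - 1)(x + 3)^2, each dividing the next. The characteristic polynomial is their product, (x - 6)(x - 1)(x + 3)^2.

The rational canonical form is the block-diagonal matrix of companion matrices C(f_i):
R = [[0, 0, 0, -54], [1, 0, 0, 27], [0, 1, 0, 27], [0, 0, 1, 1]].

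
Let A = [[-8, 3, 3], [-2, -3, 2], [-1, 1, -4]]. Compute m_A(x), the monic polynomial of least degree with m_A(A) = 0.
m_A(x) = (x + 5)^2

The characteristic polynomial factors as (x + 5)^3. The minimal polynomial is ∏(x - λ)^{k_λ} where k_λ is the size of the largest Jordan block at λ.

For λ = -5: rank(A + 5I) = 1, and the largest Jordan block has size 2 (the smallest k with rank((A + 5I)^k) = rank((A + 5I)^(k+1))).

So m_A(x) = (x + 5)^2.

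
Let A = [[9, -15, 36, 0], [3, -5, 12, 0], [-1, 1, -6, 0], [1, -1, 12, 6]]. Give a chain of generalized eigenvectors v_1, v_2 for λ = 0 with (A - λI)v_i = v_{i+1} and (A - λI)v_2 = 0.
We seek v_1 ∈ ker(A^2) \ ker(A), then set v_{i+1} = A v_i.

One such chain is v_1 = [[1, 0, 0, 0]]^T, v_2 = [[9, 3, -1, 1]]^T. Check: A v_2 = [[0, 0, 0, 0]]^T = 0.

v_1 = [[1, 0, 0, 0]]^T, v_2 = [[9, 3, -1, 1]]^T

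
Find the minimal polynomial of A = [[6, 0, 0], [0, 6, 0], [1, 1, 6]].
m_A(x) = (x - 6)^2

The characteristic polynomial factors as (x - 6)^3. The minimal polynomial is ∏(x - λ)^{k_λ} where k_λ is the size of the largest Jordan block at λ.

For λ = 6: rank(A - 6I) = 1, and the largest Jordan block has size 2 (the smallest k with rank((A - 6I)^k) = rank((A - 6I)^(k+1))).

So m_A(x) = (x - 6)^2.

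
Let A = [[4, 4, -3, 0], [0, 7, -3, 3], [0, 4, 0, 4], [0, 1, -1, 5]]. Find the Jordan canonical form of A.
J = [[4, 1, 0, 0], [0, 4, 0, 0], [0, 0, 4, 1], [0, 0, 0, 4]]

The characteristic polynomial is det(xI - A) = (x - 4)^4, so the eigenvalues are 4 (algebraic multiplicity 4).

For λ = 4: rank(A - 4I) = 2, rank((A - 4I)^2) = 0. The eigenspace has dimension 4 - 2 = 2, so there are 2 Jordan blocks; the rank sequence gives block sizes [2, 2].

Assembling the blocks gives the Jordan form J above.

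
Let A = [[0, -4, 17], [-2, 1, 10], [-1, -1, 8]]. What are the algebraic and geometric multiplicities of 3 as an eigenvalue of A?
The characteristic polynomial is (x - 3)^3, so the factor x - 3 appears with exponent 3: the algebraic multiplicity is 3.

rank(A - 3I) = 2, so the eigenspace has dimension 3 - 2 = 1: the geometric multiplicity is 1.

Since 1 < 3, A is not diagonalizable.

algebraic multiplicity 3, geometric multiplicity 1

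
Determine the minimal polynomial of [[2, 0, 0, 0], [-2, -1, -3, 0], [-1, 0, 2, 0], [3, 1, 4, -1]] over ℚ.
m_A(x) = (x - 2)^2(x + 1)^2

The characteristic polynomial factors as (x - 2)^2(x + 1)^2. The minimal polynomial is ∏(x - λ)^{k_λ} where k_λ is the size of the largest Jordan block at λ.

For λ = -1: rank(A + I) = 3, and the largest Jordan block has size 2 (the smallest k with rank((A + I)^k) = rank((A + I)^(k+1))).
For λ = 2: rank(A - 2I) = 3, and the largest Jordan block has size 2 (the smallest k with rank((A - 2I)^k) = rank((A - 2I)^(k+1))).

So m_A(x) = (x - 2)^2(x + 1)^2.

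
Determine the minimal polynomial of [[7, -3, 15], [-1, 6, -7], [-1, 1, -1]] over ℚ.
m_A(x) = (x - 4)^3

The characteristic polynomial factors as (x - 4)^3. The minimal polynomial is ∏(x - λ)^{k_λ} where k_λ is the size of the largest Jordan block at λ.

For λ = 4: rank(A - 4I) = 2, and the largest Jordan block has size 3 (the smallest k with rank((A - 4I)^k) = rank((A - 4I)^(k+1))).

So m_A(x) = (x - 4)^3.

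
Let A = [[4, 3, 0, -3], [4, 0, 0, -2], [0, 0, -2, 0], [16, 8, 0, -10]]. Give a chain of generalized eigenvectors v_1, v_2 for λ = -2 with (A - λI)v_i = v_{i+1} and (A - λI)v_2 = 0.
v_1 = [[-1, 0, 0, -3]]^T, v_2 = [[3, 2, 0, 8]]^T

We seek v_1 ∈ ker((A + 2I)^2) \ ker(A + 2I), then set v_{i+1} = (A + 2I) v_i.

One such chain is v_1 = [[-1, 0, 0, -3]]^T, v_2 = [[3, 2, 0, 8]]^T. Check: (A + 2I) v_2 = [[0, 0, 0, 0]]^T = 0.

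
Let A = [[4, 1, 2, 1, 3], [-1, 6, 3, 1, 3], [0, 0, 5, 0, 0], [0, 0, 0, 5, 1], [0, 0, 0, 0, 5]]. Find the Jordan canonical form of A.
J = [[5, 1, 0, 0, 0], [0, 5, 1, 0, 0], [0, 0, 5, 0, 0], [0, 0, 0, 5, 1], [0, 0, 0, 0, 5]]

The characteristic polynomial is det(xI - A) = (x - 5)^5, so the eigenvalues are 5 (algebraic multiplicity 5).

For λ = 5: rank(A - 5I) = 3, rank((A - 5I)^2) = 1, rank((A - 5I)^3) = 0. The eigenspace has dimension 5 - 3 = 2, so there are 2 Jordan blocks; the rank sequence gives block sizes [3, 2].

Assembling the blocks gives the Jordan form J above.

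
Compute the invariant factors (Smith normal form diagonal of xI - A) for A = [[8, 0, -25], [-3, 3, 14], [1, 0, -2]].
(x - 3)^3

The Jordan structure of A has elementary divisors (x - 3)^3. Arranging the block sizes at each eigenvalue in decreasing order and taking row products gives the invariant factors.

Invariant factors (smallest first, each dividing the next): (x - 3)^3.

Check: the last factor (x - 3)^3 is the minimal polynomial, and the product (x - 3)^3 is the characteristic polynomial.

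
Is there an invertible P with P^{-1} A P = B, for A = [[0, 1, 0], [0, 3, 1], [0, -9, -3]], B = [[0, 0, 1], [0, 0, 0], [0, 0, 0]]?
No.

Both have characteristic polynomial x^3, but the minimal polynomial of A is x^3 while the minimal polynomial of B is x^2. The minimal polynomial is a similarity invariant, so A and B are not similar.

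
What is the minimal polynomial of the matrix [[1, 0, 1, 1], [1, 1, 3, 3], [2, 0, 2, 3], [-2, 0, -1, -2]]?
m_A(x) = (x - 1)^3(x + 1)

The characteristic polynomial factors as (x - 1)^3(x + 1). The minimal polynomial is ∏(x - λ)^{k_λ} where k_λ is the size of the largest Jordan block at λ.

For λ = -1: rank(A + I) = 3, and the largest Jordan block has size 1 (the smallest k with rank((A + I)^k) = rank((A + I)^(k+1))).
For λ = 1: rank(A - I) = 3, and the largest Jordan block has size 3 (the smallest k with rank((A - I)^k) = rank((A - I)^(k+1))).

So m_A(x) = (x - 1)^3(x + 1).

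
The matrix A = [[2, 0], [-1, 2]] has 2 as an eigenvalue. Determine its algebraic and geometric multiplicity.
algebraic multiplicity 2, geometric multiplicity 1

The characteristic polynomial is (x - 2)^2, so the factor x - 2 appears with exponent 2: the algebraic multiplicity is 2.

rank(A - 2I) = 1, so the eigenspace has dimension 2 - 1 = 1: the geometric multiplicity is 1.

Since 1 < 2, A is not diagonalizable.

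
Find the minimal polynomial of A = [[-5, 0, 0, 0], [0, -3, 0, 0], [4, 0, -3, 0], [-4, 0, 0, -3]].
m_A(x) = (x + 3)(x + 5)

The characteristic polynomial factors as (x + 3)^3(x + 5). The minimal polynomial is ∏(x - λ)^{k_λ} where k_λ is the size of the largest Jordan block at λ.

For λ = -5: rank(A + 5I) = 3, and the largest Jordan block has size 1 (the smallest k with rank((A + 5I)^k) = rank((A + 5I)^(k+1))).
For λ = -3: rank(A + 3I) = 1, and the largest Jordan block has size 1 (the smallest k with rank((A + 3I)^k) = rank((A + 3I)^(k+1))).

So m_A(x) = (x + 3)(x + 5).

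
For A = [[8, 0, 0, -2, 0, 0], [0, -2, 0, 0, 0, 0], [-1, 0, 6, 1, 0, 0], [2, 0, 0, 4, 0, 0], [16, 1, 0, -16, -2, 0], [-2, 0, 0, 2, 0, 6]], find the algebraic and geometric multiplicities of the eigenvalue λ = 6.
The characteristic polynomial is (x - 6)^4(x + 2)^2, so the factor x - 6 appears with exponent 4: the algebraic multiplicity is 4.

rank(A - 6I) = 3, so the eigenspace has dimension 6 - 3 = 3: the geometric multiplicity is 3.

Since 3 < 4, A is not diagonalizable.

algebraic multiplicity 4, geometric multiplicity 3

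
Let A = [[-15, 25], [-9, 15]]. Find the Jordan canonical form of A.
The characteristic polynomial is det(xI - A) = x^2, so the eigenvalues are 0 (algebraic multiplicity 2).

For λ = 0: rank(A) = 1, rank(A^2) = 0. The eigenspace has dimension 2 - 1 = 1, so there is 1 Jordan block; the rank sequence gives block sizes [2].

Assembling the blocks gives the Jordan form J above.

J = [[0, 1], [0, 0]]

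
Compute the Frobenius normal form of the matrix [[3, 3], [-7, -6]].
R = [[0, -3], [1, -3]]

The invariant factors of A (the non-unit diagonal entries of the Smith normal form of xI - A over ℚ[x]) are x^2 + 3x + 3, each dividing the next. The characteristic polynomial is their product, x^2 + 3x + 3.

The rational canonical form is the block-diagonal matrix of companion matrices C(f_i):
R = [[0, -3], [1, -3]].

Note the characteristic polynomial does not split into linear factors over ℚ, so A has no Jordan form over ℚ; the rational canonical form exists over any field.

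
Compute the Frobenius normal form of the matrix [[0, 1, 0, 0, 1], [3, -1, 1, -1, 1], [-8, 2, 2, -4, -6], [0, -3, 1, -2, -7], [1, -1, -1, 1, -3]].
R = [[0, 4, 0, 0, 0], [1, -2, 0, 0, 0], [0, 0, 0, 0, 0], [0, 0, 1, 0, 4], [0, 0, 0, 1, -2]]

The invariant factors of A (the non-unit diagonal entries of the Smith normal form of xI - A over ℚ[x]) are x^2 + 2x - 4, x(x^2 + 2x - 4), each dividing the next. The characteristic polynomial is their product, x(x^2 + 2x - 4)^2.

The rational canonical form is the block-diagonal matrix of companion matrices C(f_i):
R = [[0, 4, 0, 0, 0], [1, -2, 0, 0, 0], [0, 0, 0, 0, 0], [0, 0, 1, 0, 4], [0, 0, 0, 1, -2]].

Note the characteristic polynomial does not split into linear factors over ℚ, so A has no Jordan form over ℚ; the rational canonical form exists over any field.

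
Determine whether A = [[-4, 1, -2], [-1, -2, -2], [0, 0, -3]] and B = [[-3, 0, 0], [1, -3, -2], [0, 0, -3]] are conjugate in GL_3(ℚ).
Yes.

Two matrices over a field are similar if and only if they have the same invariant factors.

Both A and B have characteristic polynomial (x + 3)^3 and minimal polynomial (x + 3)^2. Computing further, both have invariant factors x + 3, (x + 3)^2. Hence A and B are similar.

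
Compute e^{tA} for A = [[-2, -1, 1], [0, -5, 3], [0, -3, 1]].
A has Jordan form J = [[-2, 1, 0], [0, -2, 0], [0, 0, -2]] with A = PJP^{-1}, so e^{tA} = P e^{tJ} P^{-1}.

For a Jordan block J_k(λ), e^{tJ_k(λ)} = e^{λt} · (I + tN + t^2 N^2/2! + ... + t^{k-1} N^{k-1}/(k-1)!) where N is the nilpotent superdiagonal part.

Assembling the blocks and conjugating back gives the entries of e^{tA} as shown above.

e^{tA} = [[e^{-2*t}, -t*e^{-2*t}, t*e^{-2*t}], [0, (1 - 3*t)*e^{-2*t}, 3*t*e^{-2*t}], [0, -3*t*e^{-2*t}, (3*t + 1)*e^{-2*t}]]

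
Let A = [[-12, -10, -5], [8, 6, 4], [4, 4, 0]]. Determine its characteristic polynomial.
χ_A(x) = (x + 2)^3

xI - A = [[x + 12, 10, 5], [-8, x - 6, -4], [-4, -4, x]].

Expanding det(xI - A) along the first row:
det(xI - A) = + (x + 12)·det([[x - 6, -4], [-4, x]]) - (10)·det([[-8, -4], [-4, x]]) + (5)·det([[-8, x - 6], [-4, -4]]).

Evaluating gives χ_A(x) = x^3 + 6x^2 + 12x + 8 = (x + 2)^3.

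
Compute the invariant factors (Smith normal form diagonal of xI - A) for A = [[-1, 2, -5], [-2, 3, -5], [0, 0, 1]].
x - 1, (x - 1)^2

The Jordan structure of A has elementary divisors (x - 1)^2, (x - 1). Arranging the block sizes at each eigenvalue in decreasing order and taking row products gives the invariant factors.

Invariant factors (smallest first, each dividing the next): x - 1, (x - 1)^2.

Check: the last factor (x - 1)^2 is the minimal polynomial, and the product (x - 1)^3 is the characteristic polynomial.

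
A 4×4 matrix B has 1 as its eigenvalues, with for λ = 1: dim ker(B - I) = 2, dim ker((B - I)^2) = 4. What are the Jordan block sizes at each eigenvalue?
Jordan blocks: (1, 2), (1, 2)

λ = 1: successive nullity increments [2, 2] count blocks of size ≥ k; block sizes are [2, 2].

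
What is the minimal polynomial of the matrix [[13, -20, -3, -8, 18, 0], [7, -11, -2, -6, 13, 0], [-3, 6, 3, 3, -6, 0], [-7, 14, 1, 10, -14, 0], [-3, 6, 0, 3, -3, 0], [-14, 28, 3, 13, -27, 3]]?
The characteristic polynomial factors as x(x - 3)^5. The minimal polynomial is ∏(x - λ)^{k_λ} where k_λ is the size of the largest Jordan block at λ.

For λ = 0: rank(A) = 5, and the largest Jordan block has size 1 (the smallest k with rank(A^k) = rank(A^(k+1))).
For λ = 3: rank(A - 3I) = 3, and the largest Jordan block has size 3 (the smallest k with rank((A - 3I)^k) = rank((A - 3I)^(k+1))).

So m_A(x) = x(x - 3)^3.

m_A(x) = x(x - 3)^3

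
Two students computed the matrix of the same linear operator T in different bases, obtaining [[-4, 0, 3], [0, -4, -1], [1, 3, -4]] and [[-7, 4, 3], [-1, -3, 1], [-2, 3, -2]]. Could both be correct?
Two matrices over a field are similar if and only if they have the same invariant factors.

Both A and B have characteristic polynomial (x + 4)^3 and minimal polynomial (x + 4)^3. Computing further, both have invariant factors (x + 4)^3. Hence A and B are similar.

Yes.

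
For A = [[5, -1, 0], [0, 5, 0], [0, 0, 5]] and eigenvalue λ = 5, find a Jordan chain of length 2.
We seek v_1 ∈ ker((A - 5I)^2) \ ker(A - 5I), then set v_{i+1} = (A - 5I) v_i.

One such chain is v_1 = [[-2, 1, 0]]^T, v_2 = [[-1, 0, 0]]^T. Check: (A - 5I) v_2 = [[0, 0, 0]]^T = 0.

v_1 = [[-2, 1, 0]]^T, v_2 = [[-1, 0, 0]]^T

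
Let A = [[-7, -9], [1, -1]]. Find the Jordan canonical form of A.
J = [[-4, 1], [0, -4]]

The characteristic polynomial is det(xI - A) = (x + 4)^2, so the eigenvalues are -4 (algebraic multiplicity 2).

For λ = -4: rank(A + 4I) = 1, rank((A + 4I)^2) = 0. The eigenspace has dimension 2 - 1 = 1, so there is 1 Jordan block; the rank sequence gives block sizes [2].

Assembling the blocks gives the Jordan form J above.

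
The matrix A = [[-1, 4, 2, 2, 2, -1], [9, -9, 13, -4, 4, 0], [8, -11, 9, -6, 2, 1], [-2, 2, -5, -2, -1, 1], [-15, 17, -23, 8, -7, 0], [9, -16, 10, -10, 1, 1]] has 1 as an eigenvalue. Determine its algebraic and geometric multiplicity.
The characteristic polynomial is (x - 1)(x + 2)^5, so the factor x - 1 appears with exponent 1: the algebraic multiplicity is 1.

rank(A - I) = 5, so the eigenspace has dimension 6 - 5 = 1: the geometric multiplicity is 1.

algebraic multiplicity 1, geometric multiplicity 1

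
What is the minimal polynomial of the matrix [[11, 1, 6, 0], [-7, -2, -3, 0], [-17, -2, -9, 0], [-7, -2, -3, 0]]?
m_A(x) = x^3

The characteristic polynomial factors as x^4. The minimal polynomial is ∏(x - λ)^{k_λ} where k_λ is the size of the largest Jordan block at λ.

For λ = 0: rank(A) = 2, and the largest Jordan block has size 3 (the smallest k with rank(A^k) = rank(A^(k+1))).

So m_A(x) = x^3.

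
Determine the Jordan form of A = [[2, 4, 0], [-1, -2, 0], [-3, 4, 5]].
J = [[0, 1, 0], [0, 0, 0], [0, 0, 5]]

The characteristic polynomial is det(xI - A) = x^2(x - 5), so the eigenvalues are 0 (algebraic multiplicity 2), 5 (algebraic multiplicity 1).

For λ = 0: rank(A) = 2, rank(A^2) = 1. The eigenspace has dimension 3 - 2 = 1, so there is 1 Jordan block; the rank sequence gives block sizes [2].

For λ = 5: algebraic multiplicity 1 gives one 1×1 block.

Assembling the blocks gives the Jordan form J above.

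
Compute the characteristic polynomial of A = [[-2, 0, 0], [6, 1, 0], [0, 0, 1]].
χ_A(x) = (x - 1)^2(x + 2)

xI - A = [[x + 2, 0, 0], [-6, x - 1, 0], [0, 0, x - 1]].

Expanding det(xI - A) along the first row:
det(xI - A) = + (x + 2)·det([[x - 1, 0], [0, x - 1]]) - (0)·det([[-6, 0], [0, x - 1]]) + (0)·det([[-6, x - 1], [0, 0]]).

Evaluating gives χ_A(x) = x^3 - 3x + 2 = (x - 1)^2(x + 2).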